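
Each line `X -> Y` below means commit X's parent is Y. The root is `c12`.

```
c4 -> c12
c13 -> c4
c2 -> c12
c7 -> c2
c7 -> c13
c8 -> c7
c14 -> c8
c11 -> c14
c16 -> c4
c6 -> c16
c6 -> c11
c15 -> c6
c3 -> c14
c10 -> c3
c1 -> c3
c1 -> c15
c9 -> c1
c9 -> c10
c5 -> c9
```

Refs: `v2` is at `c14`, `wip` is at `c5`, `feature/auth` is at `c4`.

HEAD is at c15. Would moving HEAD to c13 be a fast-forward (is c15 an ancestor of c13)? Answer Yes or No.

A fast-forward from c15 to c13 is possible iff c15 is an ancestor of c13.
Ancestors of c13: {c12, c13, c4}.
c15 is not among them, so fast-forward is not possible.

No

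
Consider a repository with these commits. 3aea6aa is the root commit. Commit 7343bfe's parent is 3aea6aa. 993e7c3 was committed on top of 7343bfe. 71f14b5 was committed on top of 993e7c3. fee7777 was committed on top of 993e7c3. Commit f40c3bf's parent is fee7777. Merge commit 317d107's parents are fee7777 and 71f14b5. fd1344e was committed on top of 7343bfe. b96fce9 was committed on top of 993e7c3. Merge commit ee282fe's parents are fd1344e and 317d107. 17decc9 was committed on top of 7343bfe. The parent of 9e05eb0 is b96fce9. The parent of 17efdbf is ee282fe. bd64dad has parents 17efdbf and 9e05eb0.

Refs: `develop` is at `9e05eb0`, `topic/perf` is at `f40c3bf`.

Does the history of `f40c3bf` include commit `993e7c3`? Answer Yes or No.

Yes

Ancestors of f40c3bf (commits reachable by following parents): {3aea6aa, 7343bfe, 993e7c3, f40c3bf, fee7777}.
993e7c3 is in that set, so it is an ancestor of f40c3bf.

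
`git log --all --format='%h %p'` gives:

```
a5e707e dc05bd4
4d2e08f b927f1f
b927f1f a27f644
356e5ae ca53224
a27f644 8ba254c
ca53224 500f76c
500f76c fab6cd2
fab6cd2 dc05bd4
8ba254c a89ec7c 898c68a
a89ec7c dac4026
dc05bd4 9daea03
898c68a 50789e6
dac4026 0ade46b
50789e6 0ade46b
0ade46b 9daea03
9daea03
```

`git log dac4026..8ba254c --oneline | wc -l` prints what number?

4

Reachable from 8ba254c: {0ade46b, 50789e6, 898c68a, 8ba254c, 9daea03, a89ec7c, dac4026}.
Reachable from dac4026: {0ade46b, 9daea03, dac4026}.
In 8ba254c's history but not dac4026's: {50789e6, 898c68a, 8ba254c, a89ec7c} — 4 commits.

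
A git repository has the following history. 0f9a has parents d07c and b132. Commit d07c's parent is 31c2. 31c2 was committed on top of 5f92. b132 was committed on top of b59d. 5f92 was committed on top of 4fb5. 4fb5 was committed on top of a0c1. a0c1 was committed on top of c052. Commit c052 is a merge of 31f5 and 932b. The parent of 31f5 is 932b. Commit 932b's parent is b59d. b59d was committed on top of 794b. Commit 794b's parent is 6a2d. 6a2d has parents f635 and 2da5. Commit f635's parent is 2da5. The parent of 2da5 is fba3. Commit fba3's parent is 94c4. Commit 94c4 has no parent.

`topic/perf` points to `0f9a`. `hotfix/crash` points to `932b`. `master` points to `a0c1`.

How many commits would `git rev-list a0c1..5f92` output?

Reachable from 5f92: {2da5, 31f5, 4fb5, 5f92, 6a2d, 794b, 932b, 94c4, a0c1, b59d, c052, f635, fba3}.
Reachable from a0c1: {2da5, 31f5, 6a2d, 794b, 932b, 94c4, a0c1, b59d, c052, f635, fba3}.
In 5f92's history but not a0c1's: {4fb5, 5f92} — 2 commits.

2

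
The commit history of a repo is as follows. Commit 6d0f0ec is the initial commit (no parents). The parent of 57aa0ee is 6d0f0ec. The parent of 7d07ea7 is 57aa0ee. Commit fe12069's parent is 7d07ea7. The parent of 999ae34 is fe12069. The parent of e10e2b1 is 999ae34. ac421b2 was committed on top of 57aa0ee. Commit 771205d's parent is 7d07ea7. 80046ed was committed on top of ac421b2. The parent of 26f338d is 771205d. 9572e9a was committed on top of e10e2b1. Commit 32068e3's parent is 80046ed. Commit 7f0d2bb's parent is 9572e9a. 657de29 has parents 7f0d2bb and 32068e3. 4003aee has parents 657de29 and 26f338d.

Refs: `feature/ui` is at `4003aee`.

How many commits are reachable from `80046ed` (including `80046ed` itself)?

4

Walking parent pointers from 80046ed: reachable set = {57aa0ee, 6d0f0ec, 80046ed, ac421b2}.
That is 4 commits.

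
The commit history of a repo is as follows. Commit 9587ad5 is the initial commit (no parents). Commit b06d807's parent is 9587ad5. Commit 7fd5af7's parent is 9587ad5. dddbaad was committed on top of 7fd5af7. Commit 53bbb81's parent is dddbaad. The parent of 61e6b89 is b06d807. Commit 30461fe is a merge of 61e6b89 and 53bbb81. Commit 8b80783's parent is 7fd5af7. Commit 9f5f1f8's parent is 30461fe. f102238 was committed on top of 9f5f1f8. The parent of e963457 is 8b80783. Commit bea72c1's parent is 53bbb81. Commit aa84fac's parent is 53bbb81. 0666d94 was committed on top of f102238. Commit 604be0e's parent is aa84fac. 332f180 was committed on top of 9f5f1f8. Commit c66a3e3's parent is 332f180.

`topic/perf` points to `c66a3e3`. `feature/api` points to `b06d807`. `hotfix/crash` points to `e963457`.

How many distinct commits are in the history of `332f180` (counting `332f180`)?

9

Walking parent pointers from 332f180: reachable set = {30461fe, 332f180, 53bbb81, 61e6b89, 7fd5af7, 9587ad5, 9f5f1f8, b06d807, dddbaad}.
That is 9 commits.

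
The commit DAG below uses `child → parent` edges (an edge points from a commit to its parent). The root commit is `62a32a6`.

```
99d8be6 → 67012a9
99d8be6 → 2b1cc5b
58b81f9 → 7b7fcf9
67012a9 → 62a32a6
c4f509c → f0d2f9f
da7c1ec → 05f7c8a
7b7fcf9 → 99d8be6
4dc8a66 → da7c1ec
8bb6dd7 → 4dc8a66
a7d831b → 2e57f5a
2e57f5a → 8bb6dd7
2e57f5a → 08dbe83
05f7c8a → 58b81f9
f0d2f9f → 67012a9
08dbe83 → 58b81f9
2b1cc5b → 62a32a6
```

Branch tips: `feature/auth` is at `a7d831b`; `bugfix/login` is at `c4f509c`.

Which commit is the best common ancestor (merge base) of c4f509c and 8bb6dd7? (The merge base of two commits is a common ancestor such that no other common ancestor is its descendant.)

67012a9

Ancestors of c4f509c: {62a32a6, 67012a9, c4f509c, f0d2f9f}.
Ancestors of 8bb6dd7: {05f7c8a, 2b1cc5b, 4dc8a66, 58b81f9, 62a32a6, 67012a9, 7b7fcf9, 8bb6dd7, 99d8be6, da7c1ec}.
Common ancestors: {62a32a6, 67012a9}.
Among these, 67012a9 is not an ancestor of any other common ancestor — it is the merge base.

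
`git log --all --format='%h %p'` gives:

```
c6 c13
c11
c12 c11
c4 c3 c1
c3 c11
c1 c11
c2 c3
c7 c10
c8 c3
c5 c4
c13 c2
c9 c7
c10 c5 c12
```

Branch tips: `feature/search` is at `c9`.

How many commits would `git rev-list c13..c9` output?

Reachable from c9: {c1, c10, c11, c12, c3, c4, c5, c7, c9}.
Reachable from c13: {c11, c13, c2, c3}.
In c9's history but not c13's: {c1, c10, c12, c4, c5, c7, c9} — 7 commits.

7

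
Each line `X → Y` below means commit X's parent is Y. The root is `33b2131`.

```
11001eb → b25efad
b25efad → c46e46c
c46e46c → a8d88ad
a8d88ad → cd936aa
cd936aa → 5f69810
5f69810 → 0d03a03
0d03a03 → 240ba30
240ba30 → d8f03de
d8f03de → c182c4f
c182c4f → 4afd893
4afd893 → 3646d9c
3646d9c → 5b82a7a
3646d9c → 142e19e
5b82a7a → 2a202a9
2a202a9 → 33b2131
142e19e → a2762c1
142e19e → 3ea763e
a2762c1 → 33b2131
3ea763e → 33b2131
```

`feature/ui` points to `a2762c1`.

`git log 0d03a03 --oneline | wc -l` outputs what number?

12

Walking parent pointers from 0d03a03: reachable set = {0d03a03, 142e19e, 240ba30, 2a202a9, 33b2131, 3646d9c, 3ea763e, 4afd893, 5b82a7a, a2762c1, c182c4f, d8f03de}.
That is 12 commits.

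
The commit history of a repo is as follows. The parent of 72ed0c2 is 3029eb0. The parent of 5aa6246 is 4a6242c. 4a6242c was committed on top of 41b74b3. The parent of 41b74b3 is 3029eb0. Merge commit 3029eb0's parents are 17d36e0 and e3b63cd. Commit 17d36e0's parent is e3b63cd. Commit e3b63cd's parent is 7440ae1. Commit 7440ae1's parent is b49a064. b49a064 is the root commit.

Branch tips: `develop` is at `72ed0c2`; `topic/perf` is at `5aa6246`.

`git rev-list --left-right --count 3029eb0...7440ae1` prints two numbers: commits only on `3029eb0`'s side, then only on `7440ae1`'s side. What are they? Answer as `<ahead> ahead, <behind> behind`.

Reachable from 3029eb0: {17d36e0, 3029eb0, 7440ae1, b49a064, e3b63cd}.
Reachable from 7440ae1: {7440ae1, b49a064}.
Only in 3029eb0's history (ahead): {17d36e0, 3029eb0, e3b63cd} — 3.
Only in 7440ae1's history (behind): {} — 0.

3 ahead, 0 behind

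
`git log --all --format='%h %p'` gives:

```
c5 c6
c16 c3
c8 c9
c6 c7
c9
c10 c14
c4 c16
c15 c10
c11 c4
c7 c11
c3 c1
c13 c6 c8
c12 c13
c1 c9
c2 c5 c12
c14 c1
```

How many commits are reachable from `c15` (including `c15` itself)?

5

Walking parent pointers from c15: reachable set = {c1, c10, c14, c15, c9}.
That is 5 commits.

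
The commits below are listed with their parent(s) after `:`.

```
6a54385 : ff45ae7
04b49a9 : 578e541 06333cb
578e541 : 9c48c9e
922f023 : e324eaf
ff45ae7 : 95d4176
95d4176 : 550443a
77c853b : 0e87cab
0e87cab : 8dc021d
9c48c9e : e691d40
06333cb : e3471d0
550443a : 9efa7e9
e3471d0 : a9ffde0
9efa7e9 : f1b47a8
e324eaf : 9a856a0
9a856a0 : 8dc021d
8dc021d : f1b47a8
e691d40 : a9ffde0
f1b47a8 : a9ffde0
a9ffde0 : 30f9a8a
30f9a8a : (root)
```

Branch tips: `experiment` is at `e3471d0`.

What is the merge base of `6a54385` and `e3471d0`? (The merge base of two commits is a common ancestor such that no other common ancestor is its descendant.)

Ancestors of 6a54385: {30f9a8a, 550443a, 6a54385, 95d4176, 9efa7e9, a9ffde0, f1b47a8, ff45ae7}.
Ancestors of e3471d0: {30f9a8a, a9ffde0, e3471d0}.
Common ancestors: {30f9a8a, a9ffde0}.
Among these, a9ffde0 is not an ancestor of any other common ancestor — it is the merge base.

a9ffde0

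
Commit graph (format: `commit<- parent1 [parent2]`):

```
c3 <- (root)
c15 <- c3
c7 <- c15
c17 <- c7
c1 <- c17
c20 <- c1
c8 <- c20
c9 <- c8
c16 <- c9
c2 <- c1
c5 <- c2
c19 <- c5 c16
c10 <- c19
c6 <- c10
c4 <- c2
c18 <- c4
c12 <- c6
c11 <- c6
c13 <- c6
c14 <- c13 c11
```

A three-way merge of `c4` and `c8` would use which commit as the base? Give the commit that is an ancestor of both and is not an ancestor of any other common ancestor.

Ancestors of c4: {c1, c15, c17, c2, c3, c4, c7}.
Ancestors of c8: {c1, c15, c17, c20, c3, c7, c8}.
Common ancestors: {c1, c15, c17, c3, c7}.
Among these, c1 is not an ancestor of any other common ancestor — it is the merge base.

c1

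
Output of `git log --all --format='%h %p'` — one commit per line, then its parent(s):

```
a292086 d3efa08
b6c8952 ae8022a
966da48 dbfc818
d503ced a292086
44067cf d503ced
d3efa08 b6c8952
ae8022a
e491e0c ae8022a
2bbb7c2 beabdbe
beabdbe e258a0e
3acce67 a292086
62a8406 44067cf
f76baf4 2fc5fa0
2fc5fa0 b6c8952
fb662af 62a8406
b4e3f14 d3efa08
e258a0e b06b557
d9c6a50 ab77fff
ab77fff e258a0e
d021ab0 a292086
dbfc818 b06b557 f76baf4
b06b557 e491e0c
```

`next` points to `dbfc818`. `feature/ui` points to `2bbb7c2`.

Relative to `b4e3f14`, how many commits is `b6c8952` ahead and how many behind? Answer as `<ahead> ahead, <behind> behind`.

Reachable from b6c8952: {ae8022a, b6c8952}.
Reachable from b4e3f14: {ae8022a, b4e3f14, b6c8952, d3efa08}.
Only in b6c8952's history (ahead): {} — 0.
Only in b4e3f14's history (behind): {b4e3f14, d3efa08} — 2.

0 ahead, 2 behind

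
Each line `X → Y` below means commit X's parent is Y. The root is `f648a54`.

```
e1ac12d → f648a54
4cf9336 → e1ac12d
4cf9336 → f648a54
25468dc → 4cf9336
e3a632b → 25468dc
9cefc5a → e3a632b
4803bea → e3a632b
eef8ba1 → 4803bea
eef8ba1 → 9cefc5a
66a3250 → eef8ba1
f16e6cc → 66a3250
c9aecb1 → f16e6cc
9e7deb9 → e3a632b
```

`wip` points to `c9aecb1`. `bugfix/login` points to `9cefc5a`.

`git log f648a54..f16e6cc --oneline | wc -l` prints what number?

Reachable from f16e6cc: {25468dc, 4803bea, 4cf9336, 66a3250, 9cefc5a, e1ac12d, e3a632b, eef8ba1, f16e6cc, f648a54}.
Reachable from f648a54: {f648a54}.
In f16e6cc's history but not f648a54's: {25468dc, 4803bea, 4cf9336, 66a3250, 9cefc5a, e1ac12d, e3a632b, eef8ba1, f16e6cc} — 9 commits.

9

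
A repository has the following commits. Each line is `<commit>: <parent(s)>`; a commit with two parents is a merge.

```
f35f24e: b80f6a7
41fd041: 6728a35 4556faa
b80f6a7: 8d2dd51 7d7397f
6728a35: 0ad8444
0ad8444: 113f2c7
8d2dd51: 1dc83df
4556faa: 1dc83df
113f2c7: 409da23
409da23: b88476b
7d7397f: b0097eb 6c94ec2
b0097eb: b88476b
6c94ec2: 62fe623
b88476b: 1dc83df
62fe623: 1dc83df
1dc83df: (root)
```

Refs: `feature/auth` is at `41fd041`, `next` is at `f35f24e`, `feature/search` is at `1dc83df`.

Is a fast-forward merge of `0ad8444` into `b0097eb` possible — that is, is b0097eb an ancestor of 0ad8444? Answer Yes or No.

A fast-forward from b0097eb to 0ad8444 is possible iff b0097eb is an ancestor of 0ad8444.
Ancestors of 0ad8444: {0ad8444, 113f2c7, 1dc83df, 409da23, b88476b}.
b0097eb is not among them, so fast-forward is not possible.

No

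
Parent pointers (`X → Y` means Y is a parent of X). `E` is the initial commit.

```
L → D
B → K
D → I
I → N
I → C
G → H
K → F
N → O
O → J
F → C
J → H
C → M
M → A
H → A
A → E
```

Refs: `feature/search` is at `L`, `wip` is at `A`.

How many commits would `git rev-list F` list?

5

Walking parent pointers from F: reachable set = {A, C, E, F, M}.
That is 5 commits.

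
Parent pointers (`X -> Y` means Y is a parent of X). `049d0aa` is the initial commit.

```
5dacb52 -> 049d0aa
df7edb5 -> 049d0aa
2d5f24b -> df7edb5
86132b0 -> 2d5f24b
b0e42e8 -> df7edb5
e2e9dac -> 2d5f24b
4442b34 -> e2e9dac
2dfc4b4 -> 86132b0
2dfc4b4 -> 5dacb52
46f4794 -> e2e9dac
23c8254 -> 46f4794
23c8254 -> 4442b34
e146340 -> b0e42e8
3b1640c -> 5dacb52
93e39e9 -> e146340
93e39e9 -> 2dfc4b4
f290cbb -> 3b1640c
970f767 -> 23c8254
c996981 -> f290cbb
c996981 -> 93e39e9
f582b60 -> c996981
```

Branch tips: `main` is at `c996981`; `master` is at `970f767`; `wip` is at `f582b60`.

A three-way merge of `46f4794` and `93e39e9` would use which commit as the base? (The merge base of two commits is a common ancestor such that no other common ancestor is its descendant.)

Ancestors of 46f4794: {049d0aa, 2d5f24b, 46f4794, df7edb5, e2e9dac}.
Ancestors of 93e39e9: {049d0aa, 2d5f24b, 2dfc4b4, 5dacb52, 86132b0, 93e39e9, b0e42e8, df7edb5, e146340}.
Common ancestors: {049d0aa, 2d5f24b, df7edb5}.
Among these, 2d5f24b is not an ancestor of any other common ancestor — it is the merge base.

2d5f24b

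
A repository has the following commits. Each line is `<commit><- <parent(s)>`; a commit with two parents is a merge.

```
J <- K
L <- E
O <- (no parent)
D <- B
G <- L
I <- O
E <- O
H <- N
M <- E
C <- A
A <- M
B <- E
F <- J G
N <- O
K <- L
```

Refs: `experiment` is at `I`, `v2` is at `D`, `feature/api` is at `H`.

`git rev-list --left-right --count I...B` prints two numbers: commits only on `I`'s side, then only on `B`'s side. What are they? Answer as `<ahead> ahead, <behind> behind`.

Reachable from I: {I, O}.
Reachable from B: {B, E, O}.
Only in I's history (ahead): {I} — 1.
Only in B's history (behind): {B, E} — 2.

1 ahead, 2 behind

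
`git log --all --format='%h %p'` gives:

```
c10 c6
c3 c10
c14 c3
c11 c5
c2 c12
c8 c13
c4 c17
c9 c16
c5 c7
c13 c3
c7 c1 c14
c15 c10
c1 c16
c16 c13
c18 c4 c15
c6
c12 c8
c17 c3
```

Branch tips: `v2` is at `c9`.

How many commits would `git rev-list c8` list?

Walking parent pointers from c8: reachable set = {c10, c13, c3, c6, c8}.
That is 5 commits.

5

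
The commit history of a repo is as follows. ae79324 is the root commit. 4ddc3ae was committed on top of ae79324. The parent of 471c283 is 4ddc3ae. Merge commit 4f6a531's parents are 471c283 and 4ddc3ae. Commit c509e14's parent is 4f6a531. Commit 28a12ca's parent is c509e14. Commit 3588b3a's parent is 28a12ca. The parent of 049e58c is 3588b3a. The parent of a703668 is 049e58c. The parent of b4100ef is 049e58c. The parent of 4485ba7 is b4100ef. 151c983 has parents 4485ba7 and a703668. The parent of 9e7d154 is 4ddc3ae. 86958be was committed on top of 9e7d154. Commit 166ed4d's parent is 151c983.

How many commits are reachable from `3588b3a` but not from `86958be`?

5

Reachable from 3588b3a: {28a12ca, 3588b3a, 471c283, 4ddc3ae, 4f6a531, ae79324, c509e14}.
Reachable from 86958be: {4ddc3ae, 86958be, 9e7d154, ae79324}.
In 3588b3a's history but not 86958be's: {28a12ca, 3588b3a, 471c283, 4f6a531, c509e14} — 5 commits.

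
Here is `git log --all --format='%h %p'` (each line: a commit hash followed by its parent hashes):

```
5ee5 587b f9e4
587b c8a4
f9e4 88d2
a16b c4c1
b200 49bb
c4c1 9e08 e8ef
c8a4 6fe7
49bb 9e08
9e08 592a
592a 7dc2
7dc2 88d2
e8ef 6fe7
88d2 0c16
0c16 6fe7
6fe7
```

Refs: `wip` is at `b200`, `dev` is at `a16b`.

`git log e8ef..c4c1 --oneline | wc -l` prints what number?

6

Reachable from c4c1: {0c16, 592a, 6fe7, 7dc2, 88d2, 9e08, c4c1, e8ef}.
Reachable from e8ef: {6fe7, e8ef}.
In c4c1's history but not e8ef's: {0c16, 592a, 7dc2, 88d2, 9e08, c4c1} — 6 commits.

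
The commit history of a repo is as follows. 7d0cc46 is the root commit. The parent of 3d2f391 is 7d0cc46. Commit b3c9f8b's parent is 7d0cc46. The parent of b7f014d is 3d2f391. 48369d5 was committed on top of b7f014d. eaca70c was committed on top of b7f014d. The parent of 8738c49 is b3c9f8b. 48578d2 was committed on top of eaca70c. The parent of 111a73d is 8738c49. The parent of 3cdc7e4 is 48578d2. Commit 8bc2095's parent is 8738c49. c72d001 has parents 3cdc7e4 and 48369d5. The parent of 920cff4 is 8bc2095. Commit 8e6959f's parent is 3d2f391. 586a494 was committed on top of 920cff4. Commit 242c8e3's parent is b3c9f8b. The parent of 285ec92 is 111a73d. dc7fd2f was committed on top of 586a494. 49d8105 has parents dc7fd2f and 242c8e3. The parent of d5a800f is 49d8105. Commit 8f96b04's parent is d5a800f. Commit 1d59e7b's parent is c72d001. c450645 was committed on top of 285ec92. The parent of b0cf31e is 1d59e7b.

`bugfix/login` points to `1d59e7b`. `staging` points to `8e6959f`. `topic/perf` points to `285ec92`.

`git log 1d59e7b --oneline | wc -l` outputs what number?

9

Walking parent pointers from 1d59e7b: reachable set = {1d59e7b, 3cdc7e4, 3d2f391, 48369d5, 48578d2, 7d0cc46, b7f014d, c72d001, eaca70c}.
That is 9 commits.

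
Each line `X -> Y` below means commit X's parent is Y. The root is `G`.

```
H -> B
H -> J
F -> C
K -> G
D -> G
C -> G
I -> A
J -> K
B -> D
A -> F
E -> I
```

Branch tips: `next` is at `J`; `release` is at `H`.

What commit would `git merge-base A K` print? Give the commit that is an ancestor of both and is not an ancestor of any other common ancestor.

G

Ancestors of A: {A, C, F, G}.
Ancestors of K: {G, K}.
Common ancestors: {G}.
The only common ancestor is G, so it is the merge base.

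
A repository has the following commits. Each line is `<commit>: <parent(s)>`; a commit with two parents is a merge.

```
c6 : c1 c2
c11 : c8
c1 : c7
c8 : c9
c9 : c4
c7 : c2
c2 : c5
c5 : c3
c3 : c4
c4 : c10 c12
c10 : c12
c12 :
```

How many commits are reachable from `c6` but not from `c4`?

6

Reachable from c6: {c1, c10, c12, c2, c3, c4, c5, c6, c7}.
Reachable from c4: {c10, c12, c4}.
In c6's history but not c4's: {c1, c2, c3, c5, c6, c7} — 6 commits.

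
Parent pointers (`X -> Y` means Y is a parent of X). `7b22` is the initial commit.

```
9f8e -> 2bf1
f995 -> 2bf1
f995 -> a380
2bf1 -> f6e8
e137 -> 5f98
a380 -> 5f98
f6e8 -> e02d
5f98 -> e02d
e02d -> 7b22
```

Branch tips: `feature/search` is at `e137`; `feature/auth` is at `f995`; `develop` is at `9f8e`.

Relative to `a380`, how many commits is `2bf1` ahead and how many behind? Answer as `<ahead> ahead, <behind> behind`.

2 ahead, 2 behind

Reachable from 2bf1: {2bf1, 7b22, e02d, f6e8}.
Reachable from a380: {5f98, 7b22, a380, e02d}.
Only in 2bf1's history (ahead): {2bf1, f6e8} — 2.
Only in a380's history (behind): {5f98, a380} — 2.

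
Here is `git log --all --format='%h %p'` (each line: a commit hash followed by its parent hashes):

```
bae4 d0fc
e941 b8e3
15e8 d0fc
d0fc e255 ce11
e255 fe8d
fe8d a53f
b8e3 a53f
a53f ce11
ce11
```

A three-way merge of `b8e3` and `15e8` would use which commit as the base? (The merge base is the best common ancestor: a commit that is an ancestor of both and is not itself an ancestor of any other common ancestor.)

Ancestors of b8e3: {a53f, b8e3, ce11}.
Ancestors of 15e8: {15e8, a53f, ce11, d0fc, e255, fe8d}.
Common ancestors: {a53f, ce11}.
Among these, a53f is not an ancestor of any other common ancestor — it is the merge base.

a53f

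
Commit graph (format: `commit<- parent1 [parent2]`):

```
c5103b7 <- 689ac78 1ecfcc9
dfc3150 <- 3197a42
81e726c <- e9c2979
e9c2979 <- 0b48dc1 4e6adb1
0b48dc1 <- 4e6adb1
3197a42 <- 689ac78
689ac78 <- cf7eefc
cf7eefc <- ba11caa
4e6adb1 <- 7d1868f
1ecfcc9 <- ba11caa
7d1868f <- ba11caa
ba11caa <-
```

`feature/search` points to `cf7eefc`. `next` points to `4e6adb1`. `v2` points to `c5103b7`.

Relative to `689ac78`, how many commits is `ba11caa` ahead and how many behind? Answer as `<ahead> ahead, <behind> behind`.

Reachable from ba11caa: {ba11caa}.
Reachable from 689ac78: {689ac78, ba11caa, cf7eefc}.
Only in ba11caa's history (ahead): {} — 0.
Only in 689ac78's history (behind): {689ac78, cf7eefc} — 2.

0 ahead, 2 behind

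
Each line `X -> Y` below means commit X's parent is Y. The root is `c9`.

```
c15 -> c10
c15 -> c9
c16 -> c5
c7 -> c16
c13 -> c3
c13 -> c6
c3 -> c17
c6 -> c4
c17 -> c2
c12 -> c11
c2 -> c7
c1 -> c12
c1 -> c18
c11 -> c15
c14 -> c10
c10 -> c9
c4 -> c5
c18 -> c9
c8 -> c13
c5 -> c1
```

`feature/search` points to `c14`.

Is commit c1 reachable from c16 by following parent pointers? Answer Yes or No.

Ancestors of c16 (commits reachable by following parents): {c1, c10, c11, c12, c15, c16, c18, c5, c9}.
c1 is in that set, so it is an ancestor of c16.

Yes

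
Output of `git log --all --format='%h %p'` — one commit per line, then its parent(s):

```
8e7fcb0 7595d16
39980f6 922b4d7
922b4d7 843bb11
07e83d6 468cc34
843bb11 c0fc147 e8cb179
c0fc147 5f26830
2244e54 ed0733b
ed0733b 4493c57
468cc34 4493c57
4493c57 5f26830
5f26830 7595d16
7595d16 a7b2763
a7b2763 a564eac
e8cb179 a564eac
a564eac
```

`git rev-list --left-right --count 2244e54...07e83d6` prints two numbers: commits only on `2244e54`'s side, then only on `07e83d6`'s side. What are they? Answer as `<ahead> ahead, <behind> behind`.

Reachable from 2244e54: {2244e54, 4493c57, 5f26830, 7595d16, a564eac, a7b2763, ed0733b}.
Reachable from 07e83d6: {07e83d6, 4493c57, 468cc34, 5f26830, 7595d16, a564eac, a7b2763}.
Only in 2244e54's history (ahead): {2244e54, ed0733b} — 2.
Only in 07e83d6's history (behind): {07e83d6, 468cc34} — 2.

2 ahead, 2 behind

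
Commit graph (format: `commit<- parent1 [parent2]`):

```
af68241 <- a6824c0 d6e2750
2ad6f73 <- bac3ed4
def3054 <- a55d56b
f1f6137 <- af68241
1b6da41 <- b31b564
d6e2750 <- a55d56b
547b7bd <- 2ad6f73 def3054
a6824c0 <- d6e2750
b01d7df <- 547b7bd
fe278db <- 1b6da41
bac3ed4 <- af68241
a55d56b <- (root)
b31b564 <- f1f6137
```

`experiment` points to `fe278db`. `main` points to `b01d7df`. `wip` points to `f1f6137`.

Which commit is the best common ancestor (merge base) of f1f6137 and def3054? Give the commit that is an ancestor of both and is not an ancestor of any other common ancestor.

Ancestors of f1f6137: {a55d56b, a6824c0, af68241, d6e2750, f1f6137}.
Ancestors of def3054: {a55d56b, def3054}.
Common ancestors: {a55d56b}.
The only common ancestor is a55d56b, so it is the merge base.

a55d56b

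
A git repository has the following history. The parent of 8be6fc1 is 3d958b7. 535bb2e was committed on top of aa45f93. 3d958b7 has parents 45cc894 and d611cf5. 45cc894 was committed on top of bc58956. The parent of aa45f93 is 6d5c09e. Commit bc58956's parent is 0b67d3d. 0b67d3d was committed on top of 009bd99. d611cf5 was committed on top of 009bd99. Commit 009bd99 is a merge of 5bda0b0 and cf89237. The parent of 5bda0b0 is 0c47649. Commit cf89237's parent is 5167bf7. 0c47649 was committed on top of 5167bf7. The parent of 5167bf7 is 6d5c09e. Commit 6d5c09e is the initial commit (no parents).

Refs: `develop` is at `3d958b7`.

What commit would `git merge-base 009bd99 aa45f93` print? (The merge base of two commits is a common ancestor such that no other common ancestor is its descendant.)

Ancestors of 009bd99: {009bd99, 0c47649, 5167bf7, 5bda0b0, 6d5c09e, cf89237}.
Ancestors of aa45f93: {6d5c09e, aa45f93}.
Common ancestors: {6d5c09e}.
The only common ancestor is 6d5c09e, so it is the merge base.

6d5c09e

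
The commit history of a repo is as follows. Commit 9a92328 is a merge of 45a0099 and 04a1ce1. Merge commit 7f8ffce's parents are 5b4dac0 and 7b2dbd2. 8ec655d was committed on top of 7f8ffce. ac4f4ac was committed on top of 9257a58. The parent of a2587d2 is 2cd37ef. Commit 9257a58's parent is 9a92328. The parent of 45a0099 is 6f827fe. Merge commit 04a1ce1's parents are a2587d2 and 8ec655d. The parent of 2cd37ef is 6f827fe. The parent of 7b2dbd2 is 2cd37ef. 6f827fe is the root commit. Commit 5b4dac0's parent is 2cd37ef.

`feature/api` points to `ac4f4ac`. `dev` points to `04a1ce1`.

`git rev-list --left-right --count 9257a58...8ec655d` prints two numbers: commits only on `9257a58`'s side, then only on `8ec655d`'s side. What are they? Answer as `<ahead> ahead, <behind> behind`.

Reachable from 9257a58: {04a1ce1, 2cd37ef, 45a0099, 5b4dac0, 6f827fe, 7b2dbd2, 7f8ffce, 8ec655d, 9257a58, 9a92328, a2587d2}.
Reachable from 8ec655d: {2cd37ef, 5b4dac0, 6f827fe, 7b2dbd2, 7f8ffce, 8ec655d}.
Only in 9257a58's history (ahead): {04a1ce1, 45a0099, 9257a58, 9a92328, a2587d2} — 5.
Only in 8ec655d's history (behind): {} — 0.

5 ahead, 0 behind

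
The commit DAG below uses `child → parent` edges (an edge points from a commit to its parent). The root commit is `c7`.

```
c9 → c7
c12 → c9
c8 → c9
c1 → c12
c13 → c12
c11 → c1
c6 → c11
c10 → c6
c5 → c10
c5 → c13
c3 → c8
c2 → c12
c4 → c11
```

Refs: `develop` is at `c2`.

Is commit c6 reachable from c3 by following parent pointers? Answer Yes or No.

No

Ancestors of c3: {c3, c7, c8, c9}.
c6 is not in that set, so it is not an ancestor of c3.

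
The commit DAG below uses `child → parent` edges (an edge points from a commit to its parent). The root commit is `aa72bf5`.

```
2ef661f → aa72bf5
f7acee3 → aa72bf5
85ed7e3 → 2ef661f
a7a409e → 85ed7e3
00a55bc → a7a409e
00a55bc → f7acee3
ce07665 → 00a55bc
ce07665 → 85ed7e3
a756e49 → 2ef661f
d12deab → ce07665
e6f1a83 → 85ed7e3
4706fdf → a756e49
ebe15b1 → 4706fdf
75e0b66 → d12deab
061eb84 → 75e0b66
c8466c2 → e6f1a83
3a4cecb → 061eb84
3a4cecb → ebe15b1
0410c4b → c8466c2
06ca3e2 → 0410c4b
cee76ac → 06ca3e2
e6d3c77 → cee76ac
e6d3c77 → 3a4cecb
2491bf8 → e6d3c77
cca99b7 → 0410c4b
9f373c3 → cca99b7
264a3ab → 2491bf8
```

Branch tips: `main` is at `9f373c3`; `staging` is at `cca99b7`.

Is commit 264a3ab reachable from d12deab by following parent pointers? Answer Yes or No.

No

Ancestors of d12deab: {00a55bc, 2ef661f, 85ed7e3, a7a409e, aa72bf5, ce07665, d12deab, f7acee3}.
264a3ab is not in that set, so it is not an ancestor of d12deab.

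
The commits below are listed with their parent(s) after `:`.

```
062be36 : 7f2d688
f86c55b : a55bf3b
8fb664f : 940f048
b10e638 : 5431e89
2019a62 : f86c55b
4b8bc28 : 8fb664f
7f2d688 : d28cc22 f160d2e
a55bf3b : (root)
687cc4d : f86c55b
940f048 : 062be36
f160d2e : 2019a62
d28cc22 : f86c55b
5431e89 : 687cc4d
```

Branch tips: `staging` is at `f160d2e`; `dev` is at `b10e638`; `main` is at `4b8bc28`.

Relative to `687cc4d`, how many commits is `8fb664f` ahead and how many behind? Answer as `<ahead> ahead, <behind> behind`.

Reachable from 8fb664f: {062be36, 2019a62, 7f2d688, 8fb664f, 940f048, a55bf3b, d28cc22, f160d2e, f86c55b}.
Reachable from 687cc4d: {687cc4d, a55bf3b, f86c55b}.
Only in 8fb664f's history (ahead): {062be36, 2019a62, 7f2d688, 8fb664f, 940f048, d28cc22, f160d2e} — 7.
Only in 687cc4d's history (behind): {687cc4d} — 1.

7 ahead, 1 behind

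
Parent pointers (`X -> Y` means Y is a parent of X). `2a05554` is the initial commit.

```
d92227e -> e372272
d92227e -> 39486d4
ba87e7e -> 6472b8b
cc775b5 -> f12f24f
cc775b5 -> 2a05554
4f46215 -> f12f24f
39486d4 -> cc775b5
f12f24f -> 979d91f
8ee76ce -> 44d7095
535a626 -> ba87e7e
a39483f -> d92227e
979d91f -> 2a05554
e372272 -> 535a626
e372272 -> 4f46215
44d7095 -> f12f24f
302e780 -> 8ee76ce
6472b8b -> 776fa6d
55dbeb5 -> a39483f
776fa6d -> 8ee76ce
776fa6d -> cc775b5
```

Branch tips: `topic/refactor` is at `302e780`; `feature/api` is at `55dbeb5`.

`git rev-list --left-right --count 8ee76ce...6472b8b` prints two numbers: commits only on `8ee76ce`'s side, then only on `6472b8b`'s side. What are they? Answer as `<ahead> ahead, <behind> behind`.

Reachable from 8ee76ce: {2a05554, 44d7095, 8ee76ce, 979d91f, f12f24f}.
Reachable from 6472b8b: {2a05554, 44d7095, 6472b8b, 776fa6d, 8ee76ce, 979d91f, cc775b5, f12f24f}.
Only in 8ee76ce's history (ahead): {} — 0.
Only in 6472b8b's history (behind): {6472b8b, 776fa6d, cc775b5} — 3.

0 ahead, 3 behind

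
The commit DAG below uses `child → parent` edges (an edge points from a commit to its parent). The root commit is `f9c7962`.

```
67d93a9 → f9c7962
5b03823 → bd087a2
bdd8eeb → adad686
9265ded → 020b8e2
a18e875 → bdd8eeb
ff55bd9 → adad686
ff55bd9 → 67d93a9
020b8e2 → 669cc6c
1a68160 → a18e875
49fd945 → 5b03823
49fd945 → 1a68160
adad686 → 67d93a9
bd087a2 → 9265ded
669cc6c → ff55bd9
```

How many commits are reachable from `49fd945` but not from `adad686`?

Reachable from 49fd945: {020b8e2, 1a68160, 49fd945, 5b03823, 669cc6c, 67d93a9, 9265ded, a18e875, adad686, bd087a2, bdd8eeb, f9c7962, ff55bd9}.
Reachable from adad686: {67d93a9, adad686, f9c7962}.
In 49fd945's history but not adad686's: {020b8e2, 1a68160, 49fd945, 5b03823, 669cc6c, 9265ded, a18e875, bd087a2, bdd8eeb, ff55bd9} — 10 commits.

10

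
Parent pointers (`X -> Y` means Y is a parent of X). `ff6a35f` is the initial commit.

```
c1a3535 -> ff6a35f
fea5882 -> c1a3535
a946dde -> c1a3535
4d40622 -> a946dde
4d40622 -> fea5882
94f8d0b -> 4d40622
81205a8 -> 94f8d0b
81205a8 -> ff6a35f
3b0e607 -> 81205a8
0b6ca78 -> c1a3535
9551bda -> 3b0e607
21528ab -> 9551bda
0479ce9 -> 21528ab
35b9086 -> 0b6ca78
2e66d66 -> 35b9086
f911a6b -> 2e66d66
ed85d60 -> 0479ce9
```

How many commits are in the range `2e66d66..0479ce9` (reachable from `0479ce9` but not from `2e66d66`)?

9

Reachable from 0479ce9: {0479ce9, 21528ab, 3b0e607, 4d40622, 81205a8, 94f8d0b, 9551bda, a946dde, c1a3535, fea5882, ff6a35f}.
Reachable from 2e66d66: {0b6ca78, 2e66d66, 35b9086, c1a3535, ff6a35f}.
In 0479ce9's history but not 2e66d66's: {0479ce9, 21528ab, 3b0e607, 4d40622, 81205a8, 94f8d0b, 9551bda, a946dde, fea5882} — 9 commits.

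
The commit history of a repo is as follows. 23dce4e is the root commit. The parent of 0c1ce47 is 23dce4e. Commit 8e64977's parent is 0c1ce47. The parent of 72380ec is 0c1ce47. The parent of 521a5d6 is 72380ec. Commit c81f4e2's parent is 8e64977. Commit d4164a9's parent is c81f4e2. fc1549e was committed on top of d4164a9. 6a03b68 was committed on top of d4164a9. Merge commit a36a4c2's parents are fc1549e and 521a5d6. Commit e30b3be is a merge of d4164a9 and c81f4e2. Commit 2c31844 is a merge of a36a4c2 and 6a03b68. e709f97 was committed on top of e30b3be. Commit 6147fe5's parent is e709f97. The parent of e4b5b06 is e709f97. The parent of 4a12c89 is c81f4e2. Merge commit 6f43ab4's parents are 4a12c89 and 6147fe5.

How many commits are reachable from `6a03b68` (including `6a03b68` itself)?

Walking parent pointers from 6a03b68: reachable set = {0c1ce47, 23dce4e, 6a03b68, 8e64977, c81f4e2, d4164a9}.
That is 6 commits.

6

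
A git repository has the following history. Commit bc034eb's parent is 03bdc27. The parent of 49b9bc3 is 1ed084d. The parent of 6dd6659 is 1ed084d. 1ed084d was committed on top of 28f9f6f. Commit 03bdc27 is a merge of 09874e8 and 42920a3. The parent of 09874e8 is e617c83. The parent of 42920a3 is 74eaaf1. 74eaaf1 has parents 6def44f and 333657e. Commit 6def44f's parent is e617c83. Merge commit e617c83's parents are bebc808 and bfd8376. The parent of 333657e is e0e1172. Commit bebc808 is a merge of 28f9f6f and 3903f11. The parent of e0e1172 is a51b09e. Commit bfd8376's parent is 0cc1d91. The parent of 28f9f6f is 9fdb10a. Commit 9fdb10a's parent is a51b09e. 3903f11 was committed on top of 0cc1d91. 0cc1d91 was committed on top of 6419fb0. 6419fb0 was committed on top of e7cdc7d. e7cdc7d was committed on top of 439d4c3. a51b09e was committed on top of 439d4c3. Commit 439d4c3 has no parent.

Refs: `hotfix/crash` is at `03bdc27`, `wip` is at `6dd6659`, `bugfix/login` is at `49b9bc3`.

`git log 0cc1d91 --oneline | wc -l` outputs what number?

Walking parent pointers from 0cc1d91: reachable set = {0cc1d91, 439d4c3, 6419fb0, e7cdc7d}.
That is 4 commits.

4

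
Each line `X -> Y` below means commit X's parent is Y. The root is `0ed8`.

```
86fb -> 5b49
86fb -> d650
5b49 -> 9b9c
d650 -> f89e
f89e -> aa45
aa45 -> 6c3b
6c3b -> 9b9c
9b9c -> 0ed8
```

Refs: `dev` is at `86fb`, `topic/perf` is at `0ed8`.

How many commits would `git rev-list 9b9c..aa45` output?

Reachable from aa45: {0ed8, 6c3b, 9b9c, aa45}.
Reachable from 9b9c: {0ed8, 9b9c}.
In aa45's history but not 9b9c's: {6c3b, aa45} — 2 commits.

2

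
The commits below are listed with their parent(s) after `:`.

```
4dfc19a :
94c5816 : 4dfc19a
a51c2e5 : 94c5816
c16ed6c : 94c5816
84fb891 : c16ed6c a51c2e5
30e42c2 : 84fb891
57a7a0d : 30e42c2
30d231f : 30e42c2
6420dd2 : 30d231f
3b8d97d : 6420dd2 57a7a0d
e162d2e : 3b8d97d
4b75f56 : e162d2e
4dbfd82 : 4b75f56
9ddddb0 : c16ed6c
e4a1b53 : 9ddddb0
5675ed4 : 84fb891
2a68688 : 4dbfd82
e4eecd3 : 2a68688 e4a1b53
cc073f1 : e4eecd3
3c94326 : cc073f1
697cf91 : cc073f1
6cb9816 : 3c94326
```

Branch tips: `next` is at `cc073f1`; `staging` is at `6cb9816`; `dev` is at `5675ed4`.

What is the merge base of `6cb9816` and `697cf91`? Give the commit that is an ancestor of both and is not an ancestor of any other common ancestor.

cc073f1

Ancestors of 6cb9816: {2a68688, 30d231f, 30e42c2, 3b8d97d, 3c94326, 4b75f56, 4dbfd82, 4dfc19a, 57a7a0d, 6420dd2, 6cb9816, 84fb891, 94c5816, 9ddddb0, a51c2e5, c16ed6c, cc073f1, e162d2e, e4a1b53, e4eecd3}.
Ancestors of 697cf91: {2a68688, 30d231f, 30e42c2, 3b8d97d, 4b75f56, 4dbfd82, 4dfc19a, 57a7a0d, 6420dd2, 697cf91, 84fb891, 94c5816, 9ddddb0, a51c2e5, c16ed6c, cc073f1, e162d2e, e4a1b53, e4eecd3}.
Common ancestors: {2a68688, 30d231f, 30e42c2, 3b8d97d, 4b75f56, 4dbfd82, 4dfc19a, 57a7a0d, 6420dd2, 84fb891, 94c5816, 9ddddb0, a51c2e5, c16ed6c, cc073f1, e162d2e, e4a1b53, e4eecd3}.
Among these, cc073f1 is not an ancestor of any other common ancestor — it is the merge base.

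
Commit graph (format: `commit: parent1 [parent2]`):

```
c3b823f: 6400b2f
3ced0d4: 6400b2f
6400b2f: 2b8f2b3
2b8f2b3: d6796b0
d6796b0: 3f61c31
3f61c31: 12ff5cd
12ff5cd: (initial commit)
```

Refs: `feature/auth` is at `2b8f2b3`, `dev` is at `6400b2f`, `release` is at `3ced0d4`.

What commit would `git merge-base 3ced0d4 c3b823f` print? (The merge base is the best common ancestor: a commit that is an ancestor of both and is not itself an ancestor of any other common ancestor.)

6400b2f

Ancestors of 3ced0d4: {12ff5cd, 2b8f2b3, 3ced0d4, 3f61c31, 6400b2f, d6796b0}.
Ancestors of c3b823f: {12ff5cd, 2b8f2b3, 3f61c31, 6400b2f, c3b823f, d6796b0}.
Common ancestors: {12ff5cd, 2b8f2b3, 3f61c31, 6400b2f, d6796b0}.
Among these, 6400b2f is not an ancestor of any other common ancestor — it is the merge base.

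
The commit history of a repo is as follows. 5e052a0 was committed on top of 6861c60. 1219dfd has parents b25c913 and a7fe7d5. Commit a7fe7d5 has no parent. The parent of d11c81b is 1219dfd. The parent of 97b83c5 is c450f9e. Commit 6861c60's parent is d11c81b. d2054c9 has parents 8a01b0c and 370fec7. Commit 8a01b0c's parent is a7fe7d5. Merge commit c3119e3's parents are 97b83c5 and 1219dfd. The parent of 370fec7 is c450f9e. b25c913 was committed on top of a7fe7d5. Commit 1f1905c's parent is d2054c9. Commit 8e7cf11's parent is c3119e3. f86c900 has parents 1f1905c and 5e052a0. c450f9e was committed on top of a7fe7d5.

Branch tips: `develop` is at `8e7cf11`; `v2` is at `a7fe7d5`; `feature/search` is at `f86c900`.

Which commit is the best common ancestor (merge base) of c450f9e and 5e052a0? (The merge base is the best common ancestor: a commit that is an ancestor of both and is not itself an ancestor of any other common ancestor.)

Ancestors of c450f9e: {a7fe7d5, c450f9e}.
Ancestors of 5e052a0: {1219dfd, 5e052a0, 6861c60, a7fe7d5, b25c913, d11c81b}.
Common ancestors: {a7fe7d5}.
The only common ancestor is a7fe7d5, so it is the merge base.

a7fe7d5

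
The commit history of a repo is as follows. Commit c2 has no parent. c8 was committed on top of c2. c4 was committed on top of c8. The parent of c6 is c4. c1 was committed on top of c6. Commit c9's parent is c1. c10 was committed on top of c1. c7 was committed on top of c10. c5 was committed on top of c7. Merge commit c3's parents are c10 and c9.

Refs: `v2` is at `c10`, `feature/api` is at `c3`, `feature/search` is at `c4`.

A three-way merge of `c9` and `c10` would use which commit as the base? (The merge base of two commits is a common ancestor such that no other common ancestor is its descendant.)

c1

Ancestors of c9: {c1, c2, c4, c6, c8, c9}.
Ancestors of c10: {c1, c10, c2, c4, c6, c8}.
Common ancestors: {c1, c2, c4, c6, c8}.
Among these, c1 is not an ancestor of any other common ancestor — it is the merge base.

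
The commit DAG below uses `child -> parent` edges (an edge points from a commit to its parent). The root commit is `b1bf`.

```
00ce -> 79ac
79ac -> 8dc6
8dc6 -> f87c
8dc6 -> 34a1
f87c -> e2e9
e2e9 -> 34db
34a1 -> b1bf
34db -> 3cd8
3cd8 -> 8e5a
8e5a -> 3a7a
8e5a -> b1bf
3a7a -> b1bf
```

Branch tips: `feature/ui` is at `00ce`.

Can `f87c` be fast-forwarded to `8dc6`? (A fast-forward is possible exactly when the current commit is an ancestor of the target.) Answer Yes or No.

Yes

A fast-forward from f87c to 8dc6 is possible iff f87c is an ancestor of 8dc6.
Ancestors of 8dc6: {34a1, 34db, 3a7a, 3cd8, 8dc6, 8e5a, b1bf, e2e9, f87c}.
f87c is among them, so fast-forward is possible.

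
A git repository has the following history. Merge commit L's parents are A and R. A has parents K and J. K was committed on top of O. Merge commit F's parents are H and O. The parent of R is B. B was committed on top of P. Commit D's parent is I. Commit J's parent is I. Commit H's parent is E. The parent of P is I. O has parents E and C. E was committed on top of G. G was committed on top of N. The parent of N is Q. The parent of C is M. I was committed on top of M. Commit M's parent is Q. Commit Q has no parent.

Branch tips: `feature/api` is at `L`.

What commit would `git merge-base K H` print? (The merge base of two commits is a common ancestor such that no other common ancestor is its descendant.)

E

Ancestors of K: {C, E, G, K, M, N, O, Q}.
Ancestors of H: {E, G, H, N, Q}.
Common ancestors: {E, G, N, Q}.
Among these, E is not an ancestor of any other common ancestor — it is the merge base.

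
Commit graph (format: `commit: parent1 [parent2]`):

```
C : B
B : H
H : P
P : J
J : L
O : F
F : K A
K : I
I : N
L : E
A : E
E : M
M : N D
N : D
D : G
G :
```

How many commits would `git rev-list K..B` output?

Reachable from B: {B, D, E, G, H, J, L, M, N, P}.
Reachable from K: {D, G, I, K, N}.
In B's history but not K's: {B, E, H, J, L, M, P} — 7 commits.

7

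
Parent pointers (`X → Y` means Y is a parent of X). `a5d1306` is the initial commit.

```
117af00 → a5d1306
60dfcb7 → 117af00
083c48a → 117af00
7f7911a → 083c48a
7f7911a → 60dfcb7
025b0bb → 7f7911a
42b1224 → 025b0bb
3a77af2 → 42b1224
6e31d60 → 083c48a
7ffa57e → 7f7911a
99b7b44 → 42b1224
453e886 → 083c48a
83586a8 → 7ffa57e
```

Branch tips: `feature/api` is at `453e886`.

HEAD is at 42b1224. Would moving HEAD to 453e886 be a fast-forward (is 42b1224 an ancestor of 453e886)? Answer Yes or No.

No

A fast-forward from 42b1224 to 453e886 is possible iff 42b1224 is an ancestor of 453e886.
Ancestors of 453e886: {083c48a, 117af00, 453e886, a5d1306}.
42b1224 is not among them, so fast-forward is not possible.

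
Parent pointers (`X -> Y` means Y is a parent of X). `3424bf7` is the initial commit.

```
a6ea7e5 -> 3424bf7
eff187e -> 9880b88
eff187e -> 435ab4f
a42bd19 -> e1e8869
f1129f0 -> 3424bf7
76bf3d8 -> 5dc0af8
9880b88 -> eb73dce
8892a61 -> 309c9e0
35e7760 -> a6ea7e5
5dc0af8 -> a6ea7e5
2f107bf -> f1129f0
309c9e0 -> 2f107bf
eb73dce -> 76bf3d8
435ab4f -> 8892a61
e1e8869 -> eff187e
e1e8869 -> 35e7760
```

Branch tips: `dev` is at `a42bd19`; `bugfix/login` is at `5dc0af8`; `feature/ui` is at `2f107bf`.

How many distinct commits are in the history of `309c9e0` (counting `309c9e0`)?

4

Walking parent pointers from 309c9e0: reachable set = {2f107bf, 309c9e0, 3424bf7, f1129f0}.
That is 4 commits.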